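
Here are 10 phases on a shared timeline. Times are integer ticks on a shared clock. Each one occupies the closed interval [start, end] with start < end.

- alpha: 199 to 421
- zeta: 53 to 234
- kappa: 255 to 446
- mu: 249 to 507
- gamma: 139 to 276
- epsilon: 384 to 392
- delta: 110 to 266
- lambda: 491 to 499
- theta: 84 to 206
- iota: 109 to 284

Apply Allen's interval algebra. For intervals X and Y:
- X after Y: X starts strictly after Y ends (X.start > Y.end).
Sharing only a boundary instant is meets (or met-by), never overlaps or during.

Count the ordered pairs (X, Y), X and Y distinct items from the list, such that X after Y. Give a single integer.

Checking all 90 ordered pairs for relation 'after'; matching pairs in alphabetical order:
(epsilon, delta): epsilon after delta ✓
(epsilon, gamma): epsilon after gamma ✓
(epsilon, iota): epsilon after iota ✓
(epsilon, theta): epsilon after theta ✓
(epsilon, zeta): epsilon after zeta ✓
(kappa, theta): kappa after theta ✓
(kappa, zeta): kappa after zeta ✓
(lambda, alpha): lambda after alpha ✓
(lambda, delta): lambda after delta ✓
(lambda, epsilon): lambda after epsilon ✓
(lambda, gamma): lambda after gamma ✓
(lambda, iota): lambda after iota ✓
(lambda, kappa): lambda after kappa ✓
(lambda, theta): lambda after theta ✓
(lambda, zeta): lambda after zeta ✓
(mu, theta): mu after theta ✓
(mu, zeta): mu after zeta ✓
Count: 17.

17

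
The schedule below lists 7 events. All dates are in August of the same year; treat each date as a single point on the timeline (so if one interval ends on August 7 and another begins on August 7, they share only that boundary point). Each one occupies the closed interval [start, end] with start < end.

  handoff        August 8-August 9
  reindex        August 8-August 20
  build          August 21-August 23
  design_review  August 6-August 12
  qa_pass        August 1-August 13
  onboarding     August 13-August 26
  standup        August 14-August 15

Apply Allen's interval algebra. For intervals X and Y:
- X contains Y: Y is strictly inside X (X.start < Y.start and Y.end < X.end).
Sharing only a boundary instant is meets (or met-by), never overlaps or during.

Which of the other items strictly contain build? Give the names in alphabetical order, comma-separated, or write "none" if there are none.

Target build = [August 21, August 23].
design_review [August 6, August 12] → before → no.
handoff [August 8, August 9] → before → no.
onboarding [August 13, August 26] → contains → yes.
qa_pass [August 1, August 13] → before → no.
reindex [August 8, August 20] → before → no.
standup [August 14, August 15] → before → no.
Result: onboarding.

onboarding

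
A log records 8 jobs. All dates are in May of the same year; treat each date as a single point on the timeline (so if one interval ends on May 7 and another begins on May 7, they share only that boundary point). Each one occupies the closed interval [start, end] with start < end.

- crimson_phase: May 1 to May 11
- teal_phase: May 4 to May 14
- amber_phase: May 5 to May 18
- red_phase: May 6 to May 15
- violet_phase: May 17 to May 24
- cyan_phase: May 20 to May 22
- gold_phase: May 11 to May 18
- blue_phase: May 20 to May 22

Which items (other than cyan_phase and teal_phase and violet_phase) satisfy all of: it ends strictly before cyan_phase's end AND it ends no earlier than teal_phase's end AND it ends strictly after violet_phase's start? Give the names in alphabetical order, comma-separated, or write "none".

Conditions: its end is strictly before cyan_phase's end (X.end < May 22) AND its end is no earlier than teal_phase's end (X.end >= May 14) AND its end is strictly after violet_phase's start (X.end > May 17).
amber_phase: end May 18 < May 22? ✓; end May 18 >= May 14? ✓; end May 18 > May 17? ✓ → yes.
blue_phase: end May 22 < May 22? ✗; end May 22 >= May 14? ✓; end May 22 > May 17? ✓ → no.
crimson_phase: end May 11 < May 22? ✓; end May 11 >= May 14? ✗; end May 11 > May 17? ✗ → no.
gold_phase: end May 18 < May 22? ✓; end May 18 >= May 14? ✓; end May 18 > May 17? ✓ → yes.
red_phase: end May 15 < May 22? ✓; end May 15 >= May 14? ✓; end May 15 > May 17? ✗ → no.
Result: amber_phase, gold_phase.

amber_phase, gold_phase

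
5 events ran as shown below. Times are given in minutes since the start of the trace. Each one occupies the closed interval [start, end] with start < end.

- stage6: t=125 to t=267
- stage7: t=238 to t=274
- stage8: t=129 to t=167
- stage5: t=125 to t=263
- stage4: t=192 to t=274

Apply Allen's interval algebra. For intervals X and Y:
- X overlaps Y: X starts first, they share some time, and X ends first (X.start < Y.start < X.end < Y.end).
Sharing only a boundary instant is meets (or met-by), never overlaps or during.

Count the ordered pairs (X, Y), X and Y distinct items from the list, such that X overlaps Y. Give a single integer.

Checking all 20 ordered pairs for relation 'overlaps'; matching pairs in alphabetical order:
(stage5, stage4): stage5 overlaps stage4 ✓
(stage5, stage7): stage5 overlaps stage7 ✓
(stage6, stage4): stage6 overlaps stage4 ✓
(stage6, stage7): stage6 overlaps stage7 ✓
Count: 4.

4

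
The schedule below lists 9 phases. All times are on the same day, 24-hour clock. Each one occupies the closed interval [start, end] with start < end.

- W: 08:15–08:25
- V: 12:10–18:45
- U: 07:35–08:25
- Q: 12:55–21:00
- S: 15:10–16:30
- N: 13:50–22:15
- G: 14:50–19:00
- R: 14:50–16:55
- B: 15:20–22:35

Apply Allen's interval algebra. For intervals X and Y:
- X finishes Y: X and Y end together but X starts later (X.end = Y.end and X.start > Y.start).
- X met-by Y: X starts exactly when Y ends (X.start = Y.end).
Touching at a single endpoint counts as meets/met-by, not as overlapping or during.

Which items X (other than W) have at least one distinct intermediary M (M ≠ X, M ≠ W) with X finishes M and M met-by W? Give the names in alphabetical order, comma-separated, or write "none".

none

Target W = [08:15, 08:25].
Intermediaries M with M met-by W: none.
Union: none.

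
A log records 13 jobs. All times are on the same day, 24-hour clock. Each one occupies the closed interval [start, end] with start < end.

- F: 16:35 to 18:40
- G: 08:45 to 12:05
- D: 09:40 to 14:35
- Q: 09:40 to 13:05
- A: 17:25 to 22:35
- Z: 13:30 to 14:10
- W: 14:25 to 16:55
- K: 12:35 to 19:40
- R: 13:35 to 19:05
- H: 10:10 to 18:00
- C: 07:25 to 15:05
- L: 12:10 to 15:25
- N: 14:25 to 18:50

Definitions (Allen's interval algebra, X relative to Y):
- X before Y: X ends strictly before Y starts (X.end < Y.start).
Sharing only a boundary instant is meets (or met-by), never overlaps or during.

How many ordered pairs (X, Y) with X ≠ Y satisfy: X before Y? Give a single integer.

25

Checking all 156 ordered pairs for relation 'before'; matching pairs in alphabetical order:
(C, A): C before A ✓
(C, F): C before F ✓
(D, A): D before A ✓
(D, F): D before F ✓
(G, A): G before A ✓
(G, F): G before F ✓
(G, K): G before K ✓
(G, L): G before L ✓
(G, N): G before N ✓
(G, R): G before R ✓
(G, W): G before W ✓
(G, Z): G before Z ✓
(L, A): L before A ✓
(L, F): L before F ✓
(Q, A): Q before A ✓
(Q, F): Q before F ✓
(Q, N): Q before N ✓
(Q, R): Q before R ✓
(Q, W): Q before W ✓
(Q, Z): Q before Z ✓
(W, A): W before A ✓
(Z, A): Z before A ✓
(Z, F): Z before F ✓
(Z, N): Z before N ✓
... plus 1 further pairs not listed.
Count: 25.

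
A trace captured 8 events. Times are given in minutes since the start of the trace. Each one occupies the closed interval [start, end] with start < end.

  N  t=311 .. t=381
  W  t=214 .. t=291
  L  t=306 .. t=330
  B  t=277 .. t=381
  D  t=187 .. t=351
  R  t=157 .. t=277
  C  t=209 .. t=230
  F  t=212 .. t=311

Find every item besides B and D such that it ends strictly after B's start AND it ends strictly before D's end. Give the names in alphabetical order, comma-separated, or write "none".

F, L, W

Conditions: its end is strictly after B's start (X.end > t=277) AND its end is strictly before D's end (X.end < t=351).
C: end t=230 > t=277? ✗; end t=230 < t=351? ✓ → no.
F: end t=311 > t=277? ✓; end t=311 < t=351? ✓ → yes.
L: end t=330 > t=277? ✓; end t=330 < t=351? ✓ → yes.
N: end t=381 > t=277? ✓; end t=381 < t=351? ✗ → no.
R: end t=277 > t=277? ✗; end t=277 < t=351? ✓ → no.
W: end t=291 > t=277? ✓; end t=291 < t=351? ✓ → yes.
Result: F, L, W.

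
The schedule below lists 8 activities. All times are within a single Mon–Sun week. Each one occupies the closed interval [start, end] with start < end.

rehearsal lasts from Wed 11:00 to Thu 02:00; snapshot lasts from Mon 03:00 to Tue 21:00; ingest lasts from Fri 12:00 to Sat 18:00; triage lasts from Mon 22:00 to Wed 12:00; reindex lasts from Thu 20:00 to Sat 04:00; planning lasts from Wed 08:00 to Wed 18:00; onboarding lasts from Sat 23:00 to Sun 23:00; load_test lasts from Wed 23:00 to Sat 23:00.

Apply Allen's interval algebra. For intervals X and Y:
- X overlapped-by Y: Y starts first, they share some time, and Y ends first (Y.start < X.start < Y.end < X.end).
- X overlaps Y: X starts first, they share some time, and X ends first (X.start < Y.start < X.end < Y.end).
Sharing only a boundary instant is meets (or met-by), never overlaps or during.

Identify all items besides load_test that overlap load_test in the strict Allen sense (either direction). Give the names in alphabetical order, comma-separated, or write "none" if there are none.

Target load_test = [Wed 23:00, Sat 23:00].
ingest [Fri 12:00, Sat 18:00] → during → no.
onboarding [Sat 23:00, Sun 23:00] → met-by → no.
planning [Wed 08:00, Wed 18:00] → before → no.
rehearsal [Wed 11:00, Thu 02:00] → overlaps → yes.
reindex [Thu 20:00, Sat 04:00] → during → no.
snapshot [Mon 03:00, Tue 21:00] → before → no.
triage [Mon 22:00, Wed 12:00] → before → no.
Result: rehearsal.

rehearsal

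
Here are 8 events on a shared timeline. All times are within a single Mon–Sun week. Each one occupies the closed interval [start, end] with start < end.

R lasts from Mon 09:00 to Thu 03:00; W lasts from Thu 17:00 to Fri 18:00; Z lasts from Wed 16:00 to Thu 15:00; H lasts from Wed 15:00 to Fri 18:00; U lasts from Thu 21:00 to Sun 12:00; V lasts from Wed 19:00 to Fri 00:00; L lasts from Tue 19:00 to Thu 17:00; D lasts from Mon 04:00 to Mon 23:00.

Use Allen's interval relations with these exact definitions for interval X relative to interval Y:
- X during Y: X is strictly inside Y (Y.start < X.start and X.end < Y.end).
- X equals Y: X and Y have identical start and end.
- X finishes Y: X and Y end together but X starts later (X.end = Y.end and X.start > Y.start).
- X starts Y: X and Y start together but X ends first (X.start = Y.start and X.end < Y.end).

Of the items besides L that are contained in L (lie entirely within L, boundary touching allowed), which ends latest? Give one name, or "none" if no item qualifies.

Target L = [Tue 19:00, Thu 17:00].
D [Mon 04:00, Mon 23:00] → before → excluded.
H [Wed 15:00, Fri 18:00] → overlapped-by → excluded.
R [Mon 09:00, Thu 03:00] → overlaps → excluded.
U [Thu 21:00, Sun 12:00] → after → excluded.
V [Wed 19:00, Fri 00:00] → overlapped-by → excluded.
W [Thu 17:00, Fri 18:00] → met-by → excluded.
Z [Wed 16:00, Thu 15:00] → during → candidate.
Among candidates, latest end is Thu 15:00 → Z.

Z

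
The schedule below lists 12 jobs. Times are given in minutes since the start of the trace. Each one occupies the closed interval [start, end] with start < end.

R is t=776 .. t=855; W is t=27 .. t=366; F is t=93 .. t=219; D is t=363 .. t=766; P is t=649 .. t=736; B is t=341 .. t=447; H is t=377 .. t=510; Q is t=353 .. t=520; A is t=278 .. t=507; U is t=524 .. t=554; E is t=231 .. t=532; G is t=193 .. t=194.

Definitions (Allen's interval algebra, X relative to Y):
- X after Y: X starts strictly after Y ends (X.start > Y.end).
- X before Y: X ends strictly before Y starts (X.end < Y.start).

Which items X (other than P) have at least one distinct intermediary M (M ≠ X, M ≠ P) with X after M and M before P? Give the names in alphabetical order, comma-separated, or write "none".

Target P = [t=649, t=736].
Intermediaries M with M before P: A, B, E, F, G, H, Q, U, W.
Via A — items with X after A: R, U.
Via B — items with X after B: R, U.
Via E — items with X after E: R.
Via F — items with X after F: A, B, D, E, H, Q, R, U.
Via G — items with X after G: A, B, D, E, H, Q, R, U.
Via H — items with X after H: R, U.
Via Q — items with X after Q: R, U.
Via U — items with X after U: R.
Via W — items with X after W: H, R, U.
Union: A, B, D, E, H, Q, R, U.

A, B, D, E, H, Q, R, U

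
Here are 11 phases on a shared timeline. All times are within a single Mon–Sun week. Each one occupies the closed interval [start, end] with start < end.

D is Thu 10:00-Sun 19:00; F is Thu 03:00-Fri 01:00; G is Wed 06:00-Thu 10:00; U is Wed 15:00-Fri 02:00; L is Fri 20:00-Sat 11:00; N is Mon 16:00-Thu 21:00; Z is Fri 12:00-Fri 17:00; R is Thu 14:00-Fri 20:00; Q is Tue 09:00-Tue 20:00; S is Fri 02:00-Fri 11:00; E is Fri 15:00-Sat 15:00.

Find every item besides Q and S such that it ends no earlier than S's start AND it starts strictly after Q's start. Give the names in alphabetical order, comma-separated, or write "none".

D, E, L, R, U, Z

Conditions: its end is no earlier than S's start (X.end >= Fri 02:00) AND its start is strictly after Q's start (X.start > Tue 09:00).
D: end Sun 19:00 >= Fri 02:00? ✓; start Thu 10:00 > Tue 09:00? ✓ → yes.
E: end Sat 15:00 >= Fri 02:00? ✓; start Fri 15:00 > Tue 09:00? ✓ → yes.
F: end Fri 01:00 >= Fri 02:00? ✗; start Thu 03:00 > Tue 09:00? ✓ → no.
G: end Thu 10:00 >= Fri 02:00? ✗; start Wed 06:00 > Tue 09:00? ✓ → no.
L: end Sat 11:00 >= Fri 02:00? ✓; start Fri 20:00 > Tue 09:00? ✓ → yes.
N: end Thu 21:00 >= Fri 02:00? ✗; start Mon 16:00 > Tue 09:00? ✗ → no.
R: end Fri 20:00 >= Fri 02:00? ✓; start Thu 14:00 > Tue 09:00? ✓ → yes.
U: end Fri 02:00 >= Fri 02:00? ✓; start Wed 15:00 > Tue 09:00? ✓ → yes.
Z: end Fri 17:00 >= Fri 02:00? ✓; start Fri 12:00 > Tue 09:00? ✓ → yes.
Result: D, E, L, R, U, Z.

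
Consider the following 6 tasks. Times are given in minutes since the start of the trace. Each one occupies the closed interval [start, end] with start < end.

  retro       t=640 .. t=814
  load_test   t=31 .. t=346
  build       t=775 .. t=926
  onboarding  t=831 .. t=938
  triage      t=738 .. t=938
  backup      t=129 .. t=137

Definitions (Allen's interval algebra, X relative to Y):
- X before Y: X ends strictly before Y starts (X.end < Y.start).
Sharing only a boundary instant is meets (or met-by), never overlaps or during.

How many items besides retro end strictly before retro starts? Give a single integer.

2

Target retro = [t=640, t=814].
backup [t=129, t=137] → before → counts.
build [t=775, t=926] → overlapped-by → no.
load_test [t=31, t=346] → before → counts.
onboarding [t=831, t=938] → after → no.
triage [t=738, t=938] → overlapped-by → no.
Total: 2.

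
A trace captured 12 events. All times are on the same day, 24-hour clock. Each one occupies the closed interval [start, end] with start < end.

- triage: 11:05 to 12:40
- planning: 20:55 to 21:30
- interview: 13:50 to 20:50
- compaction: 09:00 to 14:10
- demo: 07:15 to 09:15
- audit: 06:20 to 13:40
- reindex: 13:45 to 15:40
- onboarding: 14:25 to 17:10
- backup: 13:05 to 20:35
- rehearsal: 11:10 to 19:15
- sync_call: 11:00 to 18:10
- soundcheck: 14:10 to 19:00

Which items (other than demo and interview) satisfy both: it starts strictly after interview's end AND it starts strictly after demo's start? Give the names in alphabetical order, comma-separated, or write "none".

Conditions: its start is strictly after interview's end (X.start > 20:50) AND its start is strictly after demo's start (X.start > 07:15).
audit: start 06:20 > 20:50? ✗; start 06:20 > 07:15? ✗ → no.
backup: start 13:05 > 20:50? ✗; start 13:05 > 07:15? ✓ → no.
compaction: start 09:00 > 20:50? ✗; start 09:00 > 07:15? ✓ → no.
onboarding: start 14:25 > 20:50? ✗; start 14:25 > 07:15? ✓ → no.
planning: start 20:55 > 20:50? ✓; start 20:55 > 07:15? ✓ → yes.
rehearsal: start 11:10 > 20:50? ✗; start 11:10 > 07:15? ✓ → no.
reindex: start 13:45 > 20:50? ✗; start 13:45 > 07:15? ✓ → no.
soundcheck: start 14:10 > 20:50? ✗; start 14:10 > 07:15? ✓ → no.
sync_call: start 11:00 > 20:50? ✗; start 11:00 > 07:15? ✓ → no.
triage: start 11:05 > 20:50? ✗; start 11:05 > 07:15? ✓ → no.
Result: planning.

planning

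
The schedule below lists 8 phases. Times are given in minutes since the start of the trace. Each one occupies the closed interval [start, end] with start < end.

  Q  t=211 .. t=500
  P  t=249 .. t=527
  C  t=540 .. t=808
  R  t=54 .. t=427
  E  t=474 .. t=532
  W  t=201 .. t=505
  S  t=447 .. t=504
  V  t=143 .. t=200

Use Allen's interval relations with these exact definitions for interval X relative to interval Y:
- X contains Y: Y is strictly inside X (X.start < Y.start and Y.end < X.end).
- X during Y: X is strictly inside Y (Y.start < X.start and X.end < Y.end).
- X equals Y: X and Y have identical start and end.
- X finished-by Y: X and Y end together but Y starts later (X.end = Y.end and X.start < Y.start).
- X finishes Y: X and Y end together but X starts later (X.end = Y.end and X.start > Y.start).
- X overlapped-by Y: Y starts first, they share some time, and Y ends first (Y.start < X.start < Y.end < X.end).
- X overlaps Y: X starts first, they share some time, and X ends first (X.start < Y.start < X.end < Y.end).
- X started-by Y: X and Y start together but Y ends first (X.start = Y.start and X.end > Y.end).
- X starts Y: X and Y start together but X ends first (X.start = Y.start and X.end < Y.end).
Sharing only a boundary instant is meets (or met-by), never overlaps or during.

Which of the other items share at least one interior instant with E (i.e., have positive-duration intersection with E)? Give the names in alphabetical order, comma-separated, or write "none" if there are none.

Target E = [t=474, t=532].
C [t=540, t=808] → after → no.
P [t=249, t=527] → overlaps → yes.
Q [t=211, t=500] → overlaps → yes.
R [t=54, t=427] → before → no.
S [t=447, t=504] → overlaps → yes.
V [t=143, t=200] → before → no.
W [t=201, t=505] → overlaps → yes.
Result: P, Q, S, W.

P, Q, S, W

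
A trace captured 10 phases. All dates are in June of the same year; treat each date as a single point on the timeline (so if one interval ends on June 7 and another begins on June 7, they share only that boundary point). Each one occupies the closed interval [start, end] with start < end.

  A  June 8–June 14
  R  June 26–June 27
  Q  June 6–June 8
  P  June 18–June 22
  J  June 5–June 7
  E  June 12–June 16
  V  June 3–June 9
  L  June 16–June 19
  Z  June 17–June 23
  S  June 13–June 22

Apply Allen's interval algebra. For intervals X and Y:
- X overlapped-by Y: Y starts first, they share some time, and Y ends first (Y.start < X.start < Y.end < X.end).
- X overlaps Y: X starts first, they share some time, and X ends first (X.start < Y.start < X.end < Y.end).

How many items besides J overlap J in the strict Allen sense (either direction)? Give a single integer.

Target J = [June 5, June 7].
A [June 8, June 14] → after → no.
E [June 12, June 16] → after → no.
L [June 16, June 19] → after → no.
P [June 18, June 22] → after → no.
Q [June 6, June 8] → overlapped-by → counts.
R [June 26, June 27] → after → no.
S [June 13, June 22] → after → no.
V [June 3, June 9] → contains → no.
Z [June 17, June 23] → after → no.
Total: 1.

1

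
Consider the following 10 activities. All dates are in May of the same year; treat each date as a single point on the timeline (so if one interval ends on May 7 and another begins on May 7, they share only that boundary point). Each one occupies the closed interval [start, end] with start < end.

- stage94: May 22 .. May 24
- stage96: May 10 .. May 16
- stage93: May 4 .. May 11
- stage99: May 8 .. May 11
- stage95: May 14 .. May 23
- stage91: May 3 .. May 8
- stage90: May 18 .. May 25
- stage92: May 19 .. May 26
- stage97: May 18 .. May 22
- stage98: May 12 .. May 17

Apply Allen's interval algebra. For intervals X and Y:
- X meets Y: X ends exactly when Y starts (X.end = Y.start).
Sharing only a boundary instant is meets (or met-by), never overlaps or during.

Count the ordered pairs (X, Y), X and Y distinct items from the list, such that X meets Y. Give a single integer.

2

Checking all 90 ordered pairs for relation 'meets'; matching pairs in alphabetical order:
(stage91, stage99): stage91 meets stage99 ✓
(stage97, stage94): stage97 meets stage94 ✓
Count: 2.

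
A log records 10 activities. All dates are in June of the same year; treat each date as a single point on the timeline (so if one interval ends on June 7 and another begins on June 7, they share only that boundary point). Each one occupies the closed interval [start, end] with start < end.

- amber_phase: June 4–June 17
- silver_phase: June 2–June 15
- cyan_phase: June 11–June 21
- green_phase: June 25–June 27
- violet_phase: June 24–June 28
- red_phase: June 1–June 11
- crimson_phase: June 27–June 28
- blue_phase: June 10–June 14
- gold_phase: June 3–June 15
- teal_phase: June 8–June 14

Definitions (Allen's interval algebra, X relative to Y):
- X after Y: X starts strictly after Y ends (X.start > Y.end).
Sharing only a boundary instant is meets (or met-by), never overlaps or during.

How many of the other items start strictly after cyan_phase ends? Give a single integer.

3

Target cyan_phase = [June 11, June 21].
amber_phase [June 4, June 17] → overlaps → no.
blue_phase [June 10, June 14] → overlaps → no.
crimson_phase [June 27, June 28] → after → counts.
gold_phase [June 3, June 15] → overlaps → no.
green_phase [June 25, June 27] → after → counts.
red_phase [June 1, June 11] → meets → no.
silver_phase [June 2, June 15] → overlaps → no.
teal_phase [June 8, June 14] → overlaps → no.
violet_phase [June 24, June 28] → after → counts.
Total: 3.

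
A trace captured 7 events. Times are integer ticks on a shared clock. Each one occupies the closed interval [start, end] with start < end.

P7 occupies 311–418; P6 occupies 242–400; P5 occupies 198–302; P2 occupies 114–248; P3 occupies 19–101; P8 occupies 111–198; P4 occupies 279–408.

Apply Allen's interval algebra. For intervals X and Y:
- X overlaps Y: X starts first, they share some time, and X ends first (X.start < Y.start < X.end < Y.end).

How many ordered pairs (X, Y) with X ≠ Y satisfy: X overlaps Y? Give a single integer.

8

Checking all 42 ordered pairs for relation 'overlaps'; matching pairs in alphabetical order:
(P2, P5): P2 overlaps P5 ✓
(P2, P6): P2 overlaps P6 ✓
(P4, P7): P4 overlaps P7 ✓
(P5, P4): P5 overlaps P4 ✓
(P5, P6): P5 overlaps P6 ✓
(P6, P4): P6 overlaps P4 ✓
(P6, P7): P6 overlaps P7 ✓
(P8, P2): P8 overlaps P2 ✓
Count: 8.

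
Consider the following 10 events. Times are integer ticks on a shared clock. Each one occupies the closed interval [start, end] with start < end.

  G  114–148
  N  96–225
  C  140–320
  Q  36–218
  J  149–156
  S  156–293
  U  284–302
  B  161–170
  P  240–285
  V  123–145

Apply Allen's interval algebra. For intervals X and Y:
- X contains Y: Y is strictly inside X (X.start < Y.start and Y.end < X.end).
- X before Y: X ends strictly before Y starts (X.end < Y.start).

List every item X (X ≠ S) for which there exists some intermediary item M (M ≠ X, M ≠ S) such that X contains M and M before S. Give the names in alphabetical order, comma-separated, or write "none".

G, N, Q

Target S = [156, 293].
Intermediaries M with M before S: G, V.
Via G — items with X contains G: N, Q.
Via V — items with X contains V: G, N, Q.
Union: G, N, Q.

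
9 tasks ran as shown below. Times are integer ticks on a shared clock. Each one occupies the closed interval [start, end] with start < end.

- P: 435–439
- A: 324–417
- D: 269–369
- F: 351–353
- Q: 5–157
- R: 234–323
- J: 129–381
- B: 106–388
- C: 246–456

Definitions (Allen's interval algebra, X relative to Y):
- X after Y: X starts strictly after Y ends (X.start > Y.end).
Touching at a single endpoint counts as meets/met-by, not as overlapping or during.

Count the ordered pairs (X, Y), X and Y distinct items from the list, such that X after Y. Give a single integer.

Checking all 72 ordered pairs for relation 'after'; matching pairs in alphabetical order:
(A, Q): A after Q ✓
(A, R): A after R ✓
(C, Q): C after Q ✓
(D, Q): D after Q ✓
(F, Q): F after Q ✓
(F, R): F after R ✓
(P, A): P after A ✓
(P, B): P after B ✓
(P, D): P after D ✓
(P, F): P after F ✓
(P, J): P after J ✓
(P, Q): P after Q ✓
(P, R): P after R ✓
(R, Q): R after Q ✓
Count: 14.

14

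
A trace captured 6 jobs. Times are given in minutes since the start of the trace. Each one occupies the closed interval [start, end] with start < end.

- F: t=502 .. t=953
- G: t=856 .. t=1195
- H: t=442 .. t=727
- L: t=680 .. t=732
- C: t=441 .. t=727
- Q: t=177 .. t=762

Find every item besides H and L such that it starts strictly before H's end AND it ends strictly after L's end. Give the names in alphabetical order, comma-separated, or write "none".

Conditions: its start is strictly before H's end (X.start < t=727) AND its end is strictly after L's end (X.end > t=732).
C: start t=441 < t=727? ✓; end t=727 > t=732? ✗ → no.
F: start t=502 < t=727? ✓; end t=953 > t=732? ✓ → yes.
G: start t=856 < t=727? ✗; end t=1195 > t=732? ✓ → no.
Q: start t=177 < t=727? ✓; end t=762 > t=732? ✓ → yes.
Result: F, Q.

F, Q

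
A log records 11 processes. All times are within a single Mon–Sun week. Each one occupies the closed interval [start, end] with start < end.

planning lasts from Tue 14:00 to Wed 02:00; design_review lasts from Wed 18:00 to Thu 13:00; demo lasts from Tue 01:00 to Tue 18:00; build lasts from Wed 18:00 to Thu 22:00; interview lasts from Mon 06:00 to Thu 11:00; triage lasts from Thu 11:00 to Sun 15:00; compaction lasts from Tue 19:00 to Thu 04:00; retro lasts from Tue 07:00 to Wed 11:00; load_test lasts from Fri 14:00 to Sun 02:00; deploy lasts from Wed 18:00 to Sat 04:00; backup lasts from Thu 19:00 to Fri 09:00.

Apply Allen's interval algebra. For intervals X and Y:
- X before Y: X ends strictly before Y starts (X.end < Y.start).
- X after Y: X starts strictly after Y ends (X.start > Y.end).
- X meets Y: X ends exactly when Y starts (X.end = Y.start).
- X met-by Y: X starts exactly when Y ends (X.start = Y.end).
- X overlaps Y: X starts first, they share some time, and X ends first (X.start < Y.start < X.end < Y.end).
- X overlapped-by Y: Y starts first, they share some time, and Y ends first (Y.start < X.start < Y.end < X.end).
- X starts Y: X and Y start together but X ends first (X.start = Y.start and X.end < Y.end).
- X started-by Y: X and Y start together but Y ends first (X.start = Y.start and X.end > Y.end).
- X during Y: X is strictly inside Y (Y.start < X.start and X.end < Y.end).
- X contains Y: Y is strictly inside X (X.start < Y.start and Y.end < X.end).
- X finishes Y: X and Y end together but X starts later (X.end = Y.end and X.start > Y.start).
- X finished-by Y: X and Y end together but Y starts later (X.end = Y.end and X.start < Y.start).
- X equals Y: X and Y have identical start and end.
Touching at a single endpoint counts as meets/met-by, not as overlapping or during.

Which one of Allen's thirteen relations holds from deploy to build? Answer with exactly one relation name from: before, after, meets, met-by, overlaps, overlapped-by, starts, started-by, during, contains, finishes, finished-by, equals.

deploy = [Wed 18:00, Sat 04:00]; build = [Wed 18:00, Thu 22:00].
Compare endpoints: deploy.start = build.start, deploy.start < build.end, deploy.end > build.start, deploy.end > build.end.
That pattern is 'started-by'.

started-by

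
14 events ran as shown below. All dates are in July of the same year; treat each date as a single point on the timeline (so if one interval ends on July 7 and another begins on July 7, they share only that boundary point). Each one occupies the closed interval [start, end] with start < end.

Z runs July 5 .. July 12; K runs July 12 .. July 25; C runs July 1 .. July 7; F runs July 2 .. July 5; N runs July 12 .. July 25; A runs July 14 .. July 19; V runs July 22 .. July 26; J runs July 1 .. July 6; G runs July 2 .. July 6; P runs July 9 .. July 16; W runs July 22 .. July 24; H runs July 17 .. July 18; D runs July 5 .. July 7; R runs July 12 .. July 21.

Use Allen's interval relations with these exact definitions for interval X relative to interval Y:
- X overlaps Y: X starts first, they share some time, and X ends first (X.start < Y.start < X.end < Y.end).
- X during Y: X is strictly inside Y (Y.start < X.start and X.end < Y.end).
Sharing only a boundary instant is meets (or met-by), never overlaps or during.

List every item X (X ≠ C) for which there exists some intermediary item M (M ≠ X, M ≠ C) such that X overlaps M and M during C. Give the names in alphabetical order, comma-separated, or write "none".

none

Target C = [July 1, July 7].
Intermediaries M with M during C: F, G.
Via F — items with X overlaps F: none.
Via G — items with X overlaps G: none.
Union: none.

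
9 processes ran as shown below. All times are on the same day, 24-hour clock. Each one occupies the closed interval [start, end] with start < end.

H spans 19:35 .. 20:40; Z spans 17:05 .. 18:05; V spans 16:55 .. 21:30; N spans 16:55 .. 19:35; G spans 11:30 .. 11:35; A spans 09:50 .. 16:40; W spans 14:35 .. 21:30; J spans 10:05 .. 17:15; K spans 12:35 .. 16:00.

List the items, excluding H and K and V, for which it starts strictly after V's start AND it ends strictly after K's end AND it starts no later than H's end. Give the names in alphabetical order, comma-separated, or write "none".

Conditions: its start is strictly after V's start (X.start > 16:55) AND its end is strictly after K's end (X.end > 16:00) AND its start is no later than H's end (X.start <= 20:40).
A: start 09:50 > 16:55? ✗; end 16:40 > 16:00? ✓; start 09:50 <= 20:40? ✓ → no.
G: start 11:30 > 16:55? ✗; end 11:35 > 16:00? ✗; start 11:30 <= 20:40? ✓ → no.
J: start 10:05 > 16:55? ✗; end 17:15 > 16:00? ✓; start 10:05 <= 20:40? ✓ → no.
N: start 16:55 > 16:55? ✗; end 19:35 > 16:00? ✓; start 16:55 <= 20:40? ✓ → no.
W: start 14:35 > 16:55? ✗; end 21:30 > 16:00? ✓; start 14:35 <= 20:40? ✓ → no.
Z: start 17:05 > 16:55? ✓; end 18:05 > 16:00? ✓; start 17:05 <= 20:40? ✓ → yes.
Result: Z.

Z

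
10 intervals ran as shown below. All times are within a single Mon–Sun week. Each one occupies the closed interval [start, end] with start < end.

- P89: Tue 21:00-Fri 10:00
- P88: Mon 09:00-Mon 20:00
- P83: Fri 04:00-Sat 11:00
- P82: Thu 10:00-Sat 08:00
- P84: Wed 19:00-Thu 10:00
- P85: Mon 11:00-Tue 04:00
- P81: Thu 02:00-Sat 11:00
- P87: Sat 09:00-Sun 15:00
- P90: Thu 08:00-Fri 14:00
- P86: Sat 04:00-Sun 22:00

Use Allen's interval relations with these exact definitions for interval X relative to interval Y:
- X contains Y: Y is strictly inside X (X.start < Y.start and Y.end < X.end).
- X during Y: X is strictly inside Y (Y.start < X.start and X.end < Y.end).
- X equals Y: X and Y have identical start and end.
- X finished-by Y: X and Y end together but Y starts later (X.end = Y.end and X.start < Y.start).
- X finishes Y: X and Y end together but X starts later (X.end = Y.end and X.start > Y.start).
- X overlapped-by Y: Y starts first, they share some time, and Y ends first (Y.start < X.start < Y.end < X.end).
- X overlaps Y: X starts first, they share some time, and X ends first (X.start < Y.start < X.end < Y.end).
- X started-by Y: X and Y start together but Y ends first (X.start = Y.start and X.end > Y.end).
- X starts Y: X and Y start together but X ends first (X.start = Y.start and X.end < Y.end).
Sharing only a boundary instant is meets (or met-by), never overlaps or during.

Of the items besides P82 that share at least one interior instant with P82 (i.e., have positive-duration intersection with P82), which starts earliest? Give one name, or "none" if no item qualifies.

P89

Target P82 = [Thu 10:00, Sat 08:00].
P81 [Thu 02:00, Sat 11:00] → contains → candidate.
P83 [Fri 04:00, Sat 11:00] → overlapped-by → candidate.
P84 [Wed 19:00, Thu 10:00] → meets → excluded.
P85 [Mon 11:00, Tue 04:00] → before → excluded.
P86 [Sat 04:00, Sun 22:00] → overlapped-by → candidate.
P87 [Sat 09:00, Sun 15:00] → after → excluded.
P88 [Mon 09:00, Mon 20:00] → before → excluded.
P89 [Tue 21:00, Fri 10:00] → overlaps → candidate.
P90 [Thu 08:00, Fri 14:00] → overlaps → candidate.
Among candidates, earliest start is Tue 21:00 → P89.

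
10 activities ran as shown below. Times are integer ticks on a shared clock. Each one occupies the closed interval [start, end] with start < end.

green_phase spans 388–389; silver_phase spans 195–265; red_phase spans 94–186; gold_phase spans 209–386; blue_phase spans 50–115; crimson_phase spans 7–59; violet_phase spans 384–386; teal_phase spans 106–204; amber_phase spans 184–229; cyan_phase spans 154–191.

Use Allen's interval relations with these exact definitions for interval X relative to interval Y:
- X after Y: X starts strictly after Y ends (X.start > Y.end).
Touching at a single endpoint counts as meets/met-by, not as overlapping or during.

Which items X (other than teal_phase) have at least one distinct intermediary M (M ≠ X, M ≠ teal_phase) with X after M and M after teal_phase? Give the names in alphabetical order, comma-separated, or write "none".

Target teal_phase = [106, 204].
Intermediaries M with M after teal_phase: gold_phase, green_phase, violet_phase.
Via gold_phase — items with X after gold_phase: green_phase.
Via green_phase — items with X after green_phase: none.
Via violet_phase — items with X after violet_phase: green_phase.
Union: green_phase.

green_phase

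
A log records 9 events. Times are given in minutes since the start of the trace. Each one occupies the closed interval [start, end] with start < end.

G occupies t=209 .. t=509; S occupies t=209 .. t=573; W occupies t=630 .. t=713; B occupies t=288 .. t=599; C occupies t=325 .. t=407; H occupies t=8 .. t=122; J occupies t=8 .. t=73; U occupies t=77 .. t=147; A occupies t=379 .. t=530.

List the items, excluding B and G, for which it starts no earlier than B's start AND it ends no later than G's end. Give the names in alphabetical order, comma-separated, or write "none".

C

Conditions: its start is no earlier than B's start (X.start >= t=288) AND its end is no later than G's end (X.end <= t=509).
A: start t=379 >= t=288? ✓; end t=530 <= t=509? ✗ → no.
C: start t=325 >= t=288? ✓; end t=407 <= t=509? ✓ → yes.
H: start t=8 >= t=288? ✗; end t=122 <= t=509? ✓ → no.
J: start t=8 >= t=288? ✗; end t=73 <= t=509? ✓ → no.
S: start t=209 >= t=288? ✗; end t=573 <= t=509? ✗ → no.
U: start t=77 >= t=288? ✗; end t=147 <= t=509? ✓ → no.
W: start t=630 >= t=288? ✓; end t=713 <= t=509? ✗ → no.
Result: C.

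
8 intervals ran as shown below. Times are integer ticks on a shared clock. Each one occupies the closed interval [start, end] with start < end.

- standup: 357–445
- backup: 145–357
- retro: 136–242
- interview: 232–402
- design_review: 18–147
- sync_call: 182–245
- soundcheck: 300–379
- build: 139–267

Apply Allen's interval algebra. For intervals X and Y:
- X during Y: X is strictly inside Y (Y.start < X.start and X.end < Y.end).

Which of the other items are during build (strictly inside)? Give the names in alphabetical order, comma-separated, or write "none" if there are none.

Target build = [139, 267].
backup [145, 357] → overlapped-by → no.
design_review [18, 147] → overlaps → no.
interview [232, 402] → overlapped-by → no.
retro [136, 242] → overlaps → no.
soundcheck [300, 379] → after → no.
standup [357, 445] → after → no.
sync_call [182, 245] → during → yes.
Result: sync_call.

sync_call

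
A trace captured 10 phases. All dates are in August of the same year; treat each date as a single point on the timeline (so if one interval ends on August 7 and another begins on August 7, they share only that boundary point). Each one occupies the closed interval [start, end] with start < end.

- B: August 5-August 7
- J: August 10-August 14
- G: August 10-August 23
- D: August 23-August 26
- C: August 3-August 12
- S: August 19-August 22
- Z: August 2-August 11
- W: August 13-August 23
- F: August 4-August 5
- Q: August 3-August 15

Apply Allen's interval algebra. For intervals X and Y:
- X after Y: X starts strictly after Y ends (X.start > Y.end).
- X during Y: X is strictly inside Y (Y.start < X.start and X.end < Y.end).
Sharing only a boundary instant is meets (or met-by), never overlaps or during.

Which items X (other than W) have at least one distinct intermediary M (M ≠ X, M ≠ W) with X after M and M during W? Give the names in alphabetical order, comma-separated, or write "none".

Target W = [August 13, August 23].
Intermediaries M with M during W: S.
Via S — items with X after S: D.
Union: D.

D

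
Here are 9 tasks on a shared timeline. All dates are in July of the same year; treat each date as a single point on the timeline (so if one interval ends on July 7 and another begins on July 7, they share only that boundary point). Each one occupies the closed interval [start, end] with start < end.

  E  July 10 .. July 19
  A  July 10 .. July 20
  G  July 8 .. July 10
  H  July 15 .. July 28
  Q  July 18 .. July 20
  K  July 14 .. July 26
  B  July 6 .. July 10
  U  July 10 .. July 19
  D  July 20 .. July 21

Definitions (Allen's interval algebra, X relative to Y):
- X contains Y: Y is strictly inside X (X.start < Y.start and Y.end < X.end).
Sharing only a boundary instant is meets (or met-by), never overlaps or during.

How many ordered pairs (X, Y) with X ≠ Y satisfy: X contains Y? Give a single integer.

4

Checking all 72 ordered pairs for relation 'contains'; matching pairs in alphabetical order:
(H, D): H contains D ✓
(H, Q): H contains Q ✓
(K, D): K contains D ✓
(K, Q): K contains Q ✓
Count: 4.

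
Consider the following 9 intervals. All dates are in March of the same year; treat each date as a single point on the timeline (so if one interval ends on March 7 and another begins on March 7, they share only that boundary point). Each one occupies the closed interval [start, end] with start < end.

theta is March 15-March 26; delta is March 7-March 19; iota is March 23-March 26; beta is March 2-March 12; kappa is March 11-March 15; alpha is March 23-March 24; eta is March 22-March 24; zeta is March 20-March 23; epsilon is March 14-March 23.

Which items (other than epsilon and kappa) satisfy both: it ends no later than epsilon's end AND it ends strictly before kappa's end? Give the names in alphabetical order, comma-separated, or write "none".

Conditions: its end is no later than epsilon's end (X.end <= March 23) AND its end is strictly before kappa's end (X.end < March 15).
alpha: end March 24 <= March 23? ✗; end March 24 < March 15? ✗ → no.
beta: end March 12 <= March 23? ✓; end March 12 < March 15? ✓ → yes.
delta: end March 19 <= March 23? ✓; end March 19 < March 15? ✗ → no.
eta: end March 24 <= March 23? ✗; end March 24 < March 15? ✗ → no.
iota: end March 26 <= March 23? ✗; end March 26 < March 15? ✗ → no.
theta: end March 26 <= March 23? ✗; end March 26 < March 15? ✗ → no.
zeta: end March 23 <= March 23? ✓; end March 23 < March 15? ✗ → no.
Result: beta.

beta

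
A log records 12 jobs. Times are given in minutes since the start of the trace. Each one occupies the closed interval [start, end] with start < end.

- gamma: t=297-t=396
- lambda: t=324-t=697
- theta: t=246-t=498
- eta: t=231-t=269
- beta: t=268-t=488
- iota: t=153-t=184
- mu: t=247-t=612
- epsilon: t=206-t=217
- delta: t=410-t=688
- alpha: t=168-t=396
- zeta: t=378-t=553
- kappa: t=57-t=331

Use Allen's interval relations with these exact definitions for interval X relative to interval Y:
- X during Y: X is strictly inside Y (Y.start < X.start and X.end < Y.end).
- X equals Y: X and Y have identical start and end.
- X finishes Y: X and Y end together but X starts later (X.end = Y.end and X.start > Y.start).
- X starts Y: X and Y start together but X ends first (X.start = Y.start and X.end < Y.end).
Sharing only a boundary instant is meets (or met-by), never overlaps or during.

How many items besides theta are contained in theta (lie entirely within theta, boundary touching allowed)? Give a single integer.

Target theta = [t=246, t=498].
alpha [t=168, t=396] → overlaps → no.
beta [t=268, t=488] → during → counts.
delta [t=410, t=688] → overlapped-by → no.
epsilon [t=206, t=217] → before → no.
eta [t=231, t=269] → overlaps → no.
gamma [t=297, t=396] → during → counts.
iota [t=153, t=184] → before → no.
kappa [t=57, t=331] → overlaps → no.
lambda [t=324, t=697] → overlapped-by → no.
mu [t=247, t=612] → overlapped-by → no.
zeta [t=378, t=553] → overlapped-by → no.
Total: 2.

2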